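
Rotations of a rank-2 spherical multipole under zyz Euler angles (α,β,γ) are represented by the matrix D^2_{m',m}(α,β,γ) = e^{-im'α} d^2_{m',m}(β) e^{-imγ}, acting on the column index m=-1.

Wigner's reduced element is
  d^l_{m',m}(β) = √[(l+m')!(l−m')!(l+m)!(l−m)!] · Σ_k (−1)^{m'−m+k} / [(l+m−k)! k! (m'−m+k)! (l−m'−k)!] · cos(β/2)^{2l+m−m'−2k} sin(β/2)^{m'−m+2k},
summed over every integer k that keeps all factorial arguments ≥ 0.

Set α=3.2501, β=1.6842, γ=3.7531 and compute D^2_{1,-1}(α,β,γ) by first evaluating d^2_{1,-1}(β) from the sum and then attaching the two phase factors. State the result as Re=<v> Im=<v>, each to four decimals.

D^2_{1,-1}(3.2501,1.6842,3.7531) = e^{-i·1·3.2501}·d^2_{1,-1}(1.6842)·e^{-i·-1·3.7531}. Compute d first:
c=cos(1.6842/2)=0.665898, s=sin(1.6842/2)=0.746043; N=√[6·1·1·6]=6.000000
k: max(0,(-1)−(1))=0 … min(2+(-1),2−(1))=1
  k=0: (−1)^2·6.0000/(2)·0.6659^2·0.7460^2 = +0.740396
  k=1: (−1)^3·6.0000/(6)·0.6659^0·0.7460^4 = -0.309782
d^2_{1,-1}(1.6842) = +0.740396 -0.309782 = +0.430614
Attach z-rotation phases: D = e^{-i(1)(3.2501)}·(+0.430614)·e^{-i(-1)(3.7531)} = +0.377279+0.207580i

Re=0.3773 Im=0.2076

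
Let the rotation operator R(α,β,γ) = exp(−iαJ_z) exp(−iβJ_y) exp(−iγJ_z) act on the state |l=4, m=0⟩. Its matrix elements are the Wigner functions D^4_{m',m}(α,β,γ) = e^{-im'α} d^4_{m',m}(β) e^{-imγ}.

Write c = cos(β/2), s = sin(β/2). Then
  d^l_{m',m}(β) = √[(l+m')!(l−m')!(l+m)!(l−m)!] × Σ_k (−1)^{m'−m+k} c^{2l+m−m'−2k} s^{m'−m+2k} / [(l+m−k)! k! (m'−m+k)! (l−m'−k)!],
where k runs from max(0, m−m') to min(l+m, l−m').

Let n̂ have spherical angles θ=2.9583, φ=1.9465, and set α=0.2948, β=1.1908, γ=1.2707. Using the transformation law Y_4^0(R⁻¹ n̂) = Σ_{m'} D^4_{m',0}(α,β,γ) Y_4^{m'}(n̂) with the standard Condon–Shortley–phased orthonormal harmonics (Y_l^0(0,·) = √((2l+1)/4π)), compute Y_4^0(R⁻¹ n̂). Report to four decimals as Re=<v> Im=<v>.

Re=-0.0611 Im=0.0000

Need the full column D^4_{m',0} for m'=−4..4 at α=0.2948, β=1.1908, γ=1.2707.
cos(β/2)=0.827924, sin(β/2)=0.560840
d^4_{-4,0}: single k=4 term ⇒ +0.388926;  D = +0.148439+0.359485i
d^4_{-3,0}: k∈[3..4] ⇒ +0.811959 -0.372589 = +0.439369;  D = +0.278452+0.339867i
d^4_{-2,0}: k∈[2..4] ⇒ +0.961043 -1.176002 +0.202365 = -0.012594;  D = -0.010468-0.007003i
d^4_{-1,0}: k∈[1..4] ⇒ +0.668787 -1.841349 +0.844953 -0.064622 = -0.392230;  D = -0.375309-0.113962i
d^4_{0,0}: k∈[0..4] ⇒ +0.220762 -1.620845 +1.673481 -0.341299 +0.009788 = -0.058113;  D = -0.058113+0.000000i
d^4_{1,0}: k∈[0..3] ⇒ -0.668787 +1.841349 -0.844953 +0.064622 = +0.392230;  D = +0.375309-0.113962i
d^4_{2,0}: k∈[0..2] ⇒ +0.961043 -1.176002 +0.202365 = -0.012594;  D = -0.010468+0.007003i
d^4_{3,0}: k∈[0..1] ⇒ -0.811959 +0.372589 = -0.439369;  D = -0.278452+0.339867i
d^4_{4,0}: single k=0 term ⇒ +0.388926;  D = +0.148439-0.359485i
Y_4^{m'}(θ=2.9583,φ=1.9465) and Σ D·Y over m':
  (+0.1484+0.3595i)·(+0.0000-0.0005i)  (+0.2785+0.3399i)·(-0.0067-0.0032i)  (-0.0105-0.0070i)·(-0.0468+0.0438i)  (-0.3753-0.1140i)·(+0.1172+0.2971i)  (-0.0581+0.0000i)·(+0.7098+0.0000i)  (+0.3753-0.1140i)·(-0.1172+0.2971i)  (-0.0105+0.0070i)·(-0.0468-0.0438i)  (-0.2785+0.3399i)·(+0.0067-0.0032i)  (+0.1484-0.3595i)·(+0.0000+0.0005i)
Y_4^0(R⁻¹ n̂) = -0.061118-0.000000i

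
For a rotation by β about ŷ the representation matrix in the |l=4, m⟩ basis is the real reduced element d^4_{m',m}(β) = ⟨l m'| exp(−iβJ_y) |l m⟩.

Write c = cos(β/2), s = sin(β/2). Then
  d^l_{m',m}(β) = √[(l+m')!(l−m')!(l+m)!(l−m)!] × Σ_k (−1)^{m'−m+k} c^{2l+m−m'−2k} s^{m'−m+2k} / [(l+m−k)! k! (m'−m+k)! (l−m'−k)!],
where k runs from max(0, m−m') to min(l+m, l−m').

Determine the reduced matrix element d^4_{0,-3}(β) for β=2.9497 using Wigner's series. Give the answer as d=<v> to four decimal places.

d=0.0101

d^4_{0,-3}(β=2.9497) via Wigner's sum:
With c≡cos(β/2)=0.095799 and s≡sin(β/2)=0.995401, N=[24·24·1·5040]^{1/2}=1703.830978
k: max(0,(-3)−(0))=0 … min(4+(-3),4−(0))=1
  k=0: (−1)^3·1703.8310/(144)·0.0958^5·0.9954^3 = -0.000094
  k=1: (−1)^4·1703.8310/(144)·0.0958^3·0.9954^5 = +0.010166
d^4_{0,-3}(2.9497) = -0.000094 +0.010166 = +0.010072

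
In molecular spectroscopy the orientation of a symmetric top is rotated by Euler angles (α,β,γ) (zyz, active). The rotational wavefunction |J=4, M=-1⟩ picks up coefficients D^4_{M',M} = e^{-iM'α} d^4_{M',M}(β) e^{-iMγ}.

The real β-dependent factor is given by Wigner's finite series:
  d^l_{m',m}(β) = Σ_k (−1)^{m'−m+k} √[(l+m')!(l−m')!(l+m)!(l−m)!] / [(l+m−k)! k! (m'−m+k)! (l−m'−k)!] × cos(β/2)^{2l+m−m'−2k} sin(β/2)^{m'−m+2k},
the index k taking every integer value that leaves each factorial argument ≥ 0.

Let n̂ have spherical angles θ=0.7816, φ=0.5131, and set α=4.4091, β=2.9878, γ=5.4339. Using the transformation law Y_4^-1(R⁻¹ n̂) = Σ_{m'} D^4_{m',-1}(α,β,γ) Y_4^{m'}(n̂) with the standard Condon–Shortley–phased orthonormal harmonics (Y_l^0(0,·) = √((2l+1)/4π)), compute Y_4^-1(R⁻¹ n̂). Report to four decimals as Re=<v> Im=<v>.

Re=0.0460 Im=0.2871

Need the full column D^4_{m',-1} for m'=−4..4 at α=4.4091, β=2.9878, γ=5.4339.
cos(β/2)=0.076821, sin(β/2)=0.997045
d^4_{-4,-1}: single k=3 term ⇒ +0.000020;  D = -0.000009-0.000017i
d^4_{-3,-1}: k∈[2..3] ⇒ +0.000002 -0.000455 = -0.000454;  D = -0.000446+0.000085i
d^4_{-2,-1}: k∈[1..3] ⇒ +0.000000 -0.000056 +0.006317 = +0.006261;  D = -0.000718+0.006220i
d^4_{-1,-1}: k∈[0..3] ⇒ +0.000000 -0.000003 +0.001033 -0.057975 = -0.056946;  D = +0.052038+0.023128i
d^4_{0,-1}: k∈[0..3] ⇒ -0.000000 +0.000071 -0.011986 +0.336508 = +0.324593;  D = +0.214400-0.243707i
d^4_{1,-1}: k∈[0..3] ⇒ +0.000002 -0.001033 +0.086963 -0.976603 = -0.890670;  D = -0.462498-0.761176i
d^4_{2,-1}: k∈[0..2] ⇒ -0.000038 +0.009476 -0.319240 = -0.309801;  D = +0.300721-0.074455i
d^4_{3,-1}: k∈[0..1] ⇒ +0.000455 -0.046017 = -0.045561;  D = -0.002758+0.045478i
d^4_{4,-1}: single k=0 term ⇒ -0.003343;  D = -0.003124-0.001190i
Y_4^{m'}(θ=0.7816,φ=0.5131) and Σ D·Y over m':
  (-0.0000-0.0000i)·(-0.0505-0.0966i)  (-0.0004+0.0001i)·(+0.0098-0.3104i)  (-0.0007+0.0062i)·(+0.2173-0.3587i)  (+0.0520+0.0231i)·(+0.1085-0.0611i)  (+0.2144-0.2437i)·(-0.3417+0.0000i)  (-0.4625-0.7612i)·(-0.1085-0.0611i)  (+0.3007-0.0745i)·(+0.2173+0.3587i)  (-0.0028+0.0455i)·(-0.0098-0.3104i)  (-0.0031-0.0012i)·(-0.0505+0.0966i)
Y_4^-1(R⁻¹ n̂) = +0.045999+0.287110i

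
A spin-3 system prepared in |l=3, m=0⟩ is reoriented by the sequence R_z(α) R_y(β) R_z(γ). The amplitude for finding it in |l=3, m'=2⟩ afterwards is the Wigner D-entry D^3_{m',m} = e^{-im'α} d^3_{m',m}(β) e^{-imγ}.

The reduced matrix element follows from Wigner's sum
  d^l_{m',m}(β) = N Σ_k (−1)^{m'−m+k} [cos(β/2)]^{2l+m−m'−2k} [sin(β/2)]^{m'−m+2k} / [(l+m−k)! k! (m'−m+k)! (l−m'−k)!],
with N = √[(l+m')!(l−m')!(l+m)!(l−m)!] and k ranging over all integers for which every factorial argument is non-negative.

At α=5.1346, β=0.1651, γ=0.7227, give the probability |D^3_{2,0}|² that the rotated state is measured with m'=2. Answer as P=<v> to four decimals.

First d^3_{2,0}(β=0.1651), then the phase factors e^{-i(2)α} and e^{-i(0)γ}:
Half-angle: c=0.996595, s=0.082456. N=√(120·1·6·6)=65.726707
The bounds max(0,m−m')=0 and min(l+m,l−m')=1 give 2 terms
  k=0: (−1)^2·65.7267/(12)·0.9966^4·0.0825^2 = +0.036735
  k=1: (−1)^3·65.7267/(12)·0.9966^2·0.0825^4 = -0.000251
d^3_{2,0}(0.1651) = +0.036735 -0.000251 = +0.036484
|D^3_{2,0}|² = |d^3_{2,0}(β)|² = (+0.036484)² = 0.001331 (the z-rotation phases have unit modulus)

P=0.0013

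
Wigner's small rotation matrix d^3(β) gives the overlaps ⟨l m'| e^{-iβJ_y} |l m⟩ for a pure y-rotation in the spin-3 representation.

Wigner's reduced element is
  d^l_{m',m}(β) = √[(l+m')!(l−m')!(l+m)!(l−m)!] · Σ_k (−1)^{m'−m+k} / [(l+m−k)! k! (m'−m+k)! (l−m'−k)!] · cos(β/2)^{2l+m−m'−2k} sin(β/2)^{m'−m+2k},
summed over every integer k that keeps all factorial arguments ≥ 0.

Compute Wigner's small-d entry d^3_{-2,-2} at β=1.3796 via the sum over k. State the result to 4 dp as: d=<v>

d=-0.5062

d^3_{-2,-2}(β=1.3796) via Wigner's sum:
Half-angle: c=0.771373, s=0.636383. N=√(1·120·1·120)=120.000000
The bounds max(0,m−m')=0 and min(l+m,l−m')=1 give 2 terms
  k=0: (−1)^0·120.0000/(120)·0.7714^6·0.6364^0 = +0.210663
  k=1: (−1)^1·120.0000/(24)·0.7714^4·0.6364^2 = -0.716911
d^3_{-2,-2}(1.3796) = +0.210663 -0.716911 = -0.506249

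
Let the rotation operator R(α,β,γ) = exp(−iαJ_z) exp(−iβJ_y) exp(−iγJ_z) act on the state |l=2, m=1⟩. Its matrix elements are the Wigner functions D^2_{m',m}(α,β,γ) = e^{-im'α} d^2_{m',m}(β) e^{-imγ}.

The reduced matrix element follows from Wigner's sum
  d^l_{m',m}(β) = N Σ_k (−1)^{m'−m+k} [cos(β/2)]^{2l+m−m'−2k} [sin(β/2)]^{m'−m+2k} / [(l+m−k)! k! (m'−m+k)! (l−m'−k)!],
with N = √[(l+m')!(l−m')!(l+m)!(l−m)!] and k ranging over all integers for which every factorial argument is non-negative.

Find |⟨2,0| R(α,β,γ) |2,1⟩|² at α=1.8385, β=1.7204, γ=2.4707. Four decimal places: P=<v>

First d^2_{0,1}(β=1.7204), then the phase factors e^{-i(0)α} and e^{-i(1)γ}:
With c≡cos(β/2)=0.652286 and s≡sin(β/2)=0.757973, N=[2·2·6·1]^{1/2}=4.898979
k: max(0,(1)−(0))=1 … min(2+(1),2−(0))=2
  k=1: (−1)^0·4.8990/(2)·0.6523^3·0.7580^1 = +0.515280
  k=2: (−1)^1·4.8990/(2)·0.6523^1·0.7580^3 = -0.695785
d^2_{0,1}(1.7204) = +0.515280 -0.695785 = -0.180505
|D^2_{0,1}|² = |d^2_{0,1}(β)|² = (-0.180505)² = 0.032582 (the z-rotation phases have unit modulus)

P=0.0326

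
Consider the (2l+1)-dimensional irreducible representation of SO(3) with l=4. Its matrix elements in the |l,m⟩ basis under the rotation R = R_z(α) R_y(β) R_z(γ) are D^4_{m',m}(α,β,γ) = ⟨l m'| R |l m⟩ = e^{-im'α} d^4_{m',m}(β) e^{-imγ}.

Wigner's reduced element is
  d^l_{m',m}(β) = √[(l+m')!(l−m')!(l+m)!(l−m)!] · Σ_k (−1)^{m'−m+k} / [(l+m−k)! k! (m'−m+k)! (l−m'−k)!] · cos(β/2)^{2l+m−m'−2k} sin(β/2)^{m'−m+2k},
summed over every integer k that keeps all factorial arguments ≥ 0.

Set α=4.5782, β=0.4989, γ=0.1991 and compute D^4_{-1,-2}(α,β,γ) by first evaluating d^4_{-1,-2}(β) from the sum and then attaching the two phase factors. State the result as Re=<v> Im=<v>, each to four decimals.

Split into d^4_{-1,-2}(β=0.4989) × two z-phases.
With c≡cos(β/2)=0.969048 and s≡sin(β/2)=0.246871, N=[6·120·2·720]^{1/2}=1018.233765
The bounds max(0,m−m')=0 and min(l+m,l−m')=2 give 3 terms
  k=0: (−1)^1·1018.2338/(240)·0.9690^7·0.2469^1 = -0.840474
  k=1: (−1)^2·1018.2338/(48)·0.9690^5·0.2469^3 = +0.272737
  k=2: (−1)^3·1018.2338/(72)·0.9690^3·0.2469^5 = -0.011801
d^4_{-1,-2}(0.4989) = -0.840474 +0.272737 -0.011801 = -0.579538
D = (-0.133787-0.991010i)·(-0.579538)·(+0.921760+0.387760i) = -0.151233+0.559458i

Re=-0.1512 Im=0.5595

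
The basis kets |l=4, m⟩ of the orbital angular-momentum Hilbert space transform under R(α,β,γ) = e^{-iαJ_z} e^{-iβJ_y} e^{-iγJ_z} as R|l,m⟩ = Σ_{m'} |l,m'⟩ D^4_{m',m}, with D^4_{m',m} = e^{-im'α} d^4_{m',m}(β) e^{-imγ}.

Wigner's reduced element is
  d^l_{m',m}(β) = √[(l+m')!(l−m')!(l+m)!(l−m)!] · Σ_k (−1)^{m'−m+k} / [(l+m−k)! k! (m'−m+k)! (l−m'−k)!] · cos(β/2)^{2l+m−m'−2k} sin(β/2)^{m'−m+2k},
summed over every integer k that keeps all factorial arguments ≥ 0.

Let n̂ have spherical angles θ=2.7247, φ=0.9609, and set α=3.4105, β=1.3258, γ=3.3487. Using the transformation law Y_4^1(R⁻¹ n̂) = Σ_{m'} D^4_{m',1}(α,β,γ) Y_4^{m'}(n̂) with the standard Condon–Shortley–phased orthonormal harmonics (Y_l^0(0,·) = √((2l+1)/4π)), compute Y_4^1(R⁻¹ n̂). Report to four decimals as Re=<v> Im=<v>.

Re=0.1978 Im=-0.1120

Need the full column D^4_{m',1} for m'=−4..4 at α=3.4105, β=1.3258, γ=3.3487.
cos(β/2)=0.788211, sin(β/2)=0.615405
d^4_{-4,1}: single k=5 term ⇒ +0.323465;  D = -0.208944-0.246925i
d^4_{-3,1}: k∈[4..5] ⇒ +0.732375 -0.267869 = +0.464506;  D = +0.383474+0.262132i
d^4_{-2,1}: k∈[3..5] ⇒ +1.002792 -0.916937 +0.111791 = +0.197646;  D = -0.186936-0.064178i
d^4_{-1,1}: k∈[2..5] ⇒ +0.908190 -1.660870 +0.506225 -0.020573 = -0.267028;  D = -0.266518-0.016492i
d^4_{0,1}: k∈[1..4] ⇒ +0.520203 -1.902663 +1.159844 -0.117838 = -0.340454;  D = +0.333179-0.070008i
d^4_{1,1}: k∈[0..3] ⇒ +0.148984 -1.362286 +1.660870 -0.337483 = +0.110085;  D = +0.097847-0.050446i
d^4_{2,1}: k∈[0..2] ⇒ -0.493508 +1.504187 -0.611291 = +0.399388;  D = -0.293606+0.270751i
d^4_{3,1}: k∈[0..1] ⇒ +0.720854 -0.732375 = -0.011521;  D = -0.006090+0.009780i
d^4_{4,1}: single k=0 term ⇒ -0.530627;  D = +0.150747-0.508764i
Y_4^{m'}(θ=2.7247,φ=0.9609) and Σ D·Y over m':
  (-0.2089-0.2469i)·(-0.0091+0.0077i)  (+0.3835+0.2621i)·(+0.0735+0.0195i)  (-0.1869-0.0642i)·(-0.0915-0.2499i)  (-0.2665-0.0165i)·(-0.2862+0.4095i)  (+0.3332-0.0700i)·(+0.2520+0.0000i)  (+0.0978-0.0504i)·(+0.2862+0.4095i)  (-0.2936+0.2708i)·(-0.0915+0.2499i)  (-0.0061+0.0098i)·(-0.0735+0.0195i)  (+0.1507-0.5088i)·(-0.0091-0.0077i)
Y_4^1(R⁻¹ n̂) = +0.197762-0.112019i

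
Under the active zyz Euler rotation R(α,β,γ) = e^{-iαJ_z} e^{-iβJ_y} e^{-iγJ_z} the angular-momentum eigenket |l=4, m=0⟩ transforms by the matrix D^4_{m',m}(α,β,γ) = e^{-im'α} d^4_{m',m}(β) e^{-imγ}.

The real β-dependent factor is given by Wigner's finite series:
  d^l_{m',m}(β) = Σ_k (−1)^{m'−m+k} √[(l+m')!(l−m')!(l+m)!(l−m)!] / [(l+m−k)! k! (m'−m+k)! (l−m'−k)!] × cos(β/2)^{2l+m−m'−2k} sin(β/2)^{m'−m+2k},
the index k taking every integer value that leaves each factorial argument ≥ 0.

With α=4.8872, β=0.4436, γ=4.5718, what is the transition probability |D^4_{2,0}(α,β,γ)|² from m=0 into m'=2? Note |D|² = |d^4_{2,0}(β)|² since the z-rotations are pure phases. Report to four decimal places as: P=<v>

P=0.1176

First d^4_{2,0}(β=0.4436), then the phase factors e^{-i(2)α} and e^{-i(0)γ}:
With c≡cos(β/2)=0.975503 and s≡sin(β/2)=0.219986, N=[720·2·24·24]^{1/2}=910.735966
Admissible k: 0..2 (factorial args all ≥0)
  k=0: (−1)^2·910.7360/(96)·0.9755^6·0.2200^2 = +0.395624
  k=1: (−1)^3·910.7360/(36)·0.9755^4·0.2200^4 = -0.053652
  k=2: (−1)^4·910.7360/(96)·0.9755^2·0.2200^6 = +0.001023
d^4_{2,0}(0.4436) = +0.395624 -0.053652 +0.001023 = +0.342995
|D^4_{2,0}|² = |d^4_{2,0}(β)|² = (+0.342995)² = 0.117646 (the z-rotation phases have unit modulus)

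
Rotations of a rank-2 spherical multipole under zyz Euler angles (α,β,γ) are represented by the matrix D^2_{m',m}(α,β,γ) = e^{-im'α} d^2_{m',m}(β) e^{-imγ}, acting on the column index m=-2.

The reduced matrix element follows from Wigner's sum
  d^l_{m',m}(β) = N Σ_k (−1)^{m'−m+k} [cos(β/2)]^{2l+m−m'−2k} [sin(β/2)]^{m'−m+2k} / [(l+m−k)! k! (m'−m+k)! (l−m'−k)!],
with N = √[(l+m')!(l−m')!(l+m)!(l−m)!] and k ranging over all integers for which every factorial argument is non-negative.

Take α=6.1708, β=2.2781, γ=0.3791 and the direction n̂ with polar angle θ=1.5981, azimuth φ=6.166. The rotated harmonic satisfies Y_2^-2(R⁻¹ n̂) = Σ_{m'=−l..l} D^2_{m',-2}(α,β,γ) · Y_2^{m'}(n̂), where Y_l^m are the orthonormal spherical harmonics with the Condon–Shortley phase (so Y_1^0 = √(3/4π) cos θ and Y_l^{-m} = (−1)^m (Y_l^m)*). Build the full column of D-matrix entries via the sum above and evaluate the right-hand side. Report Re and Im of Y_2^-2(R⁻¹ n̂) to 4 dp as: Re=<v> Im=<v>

Re=0.1125 Im=0.1033

Need the full column D^2_{m',-2} for m'=−2..2 at α=6.1708, β=2.2781, γ=0.3791.
cos(β/2)=0.418458, sin(β/2)=0.908236
d^2_{-2,-2}: single k=0 term ⇒ +0.030662;  D = +0.026402+0.015591i
d^2_{-1,-2}: single k=0 term ⇒ -0.133102;  D = -0.106296-0.080107i
d^2_{0,-2}: single k=0 term ⇒ +0.353815;  D = +0.256896+0.243289i
d^2_{1,-2}: single k=0 term ⇒ -0.627015;  D = -0.404035-0.479482i
d^2_{2,-2}: single k=0 term ⇒ +0.680449;  D = +0.377345+0.566235i
Y_2^{m'}(θ=1.5981,φ=6.166) and Σ D·Y over m':
  (+0.0264+0.0156i)·(+0.3754+0.0896i)  (-0.1063-0.0801i)·(-0.0209-0.0025i)  (+0.2569+0.2433i)·(-0.3147+0.0000i)  (-0.4040-0.4795i)·(+0.0209-0.0025i)  (+0.3773+0.5662i)·(+0.3754-0.0896i)
Y_2^-2(R⁻¹ n̂) = +0.112484+0.103315i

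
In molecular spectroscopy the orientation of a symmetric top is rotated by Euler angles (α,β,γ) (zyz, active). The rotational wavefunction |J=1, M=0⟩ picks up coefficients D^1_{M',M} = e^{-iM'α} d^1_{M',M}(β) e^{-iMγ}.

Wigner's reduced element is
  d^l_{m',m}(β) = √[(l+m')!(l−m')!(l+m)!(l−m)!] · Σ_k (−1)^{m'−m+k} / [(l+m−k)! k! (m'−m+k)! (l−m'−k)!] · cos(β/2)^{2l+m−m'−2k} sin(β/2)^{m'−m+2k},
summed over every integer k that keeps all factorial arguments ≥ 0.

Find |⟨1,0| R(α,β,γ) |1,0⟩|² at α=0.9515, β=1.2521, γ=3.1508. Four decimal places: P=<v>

P=0.0982

First d^1_{0,0}(β=1.2521), then the phase factors e^{-i(0)α} and e^{-i(0)γ}:
Half-angle: c=0.810348, s=0.585948. N=√(1·1·1·1)=1.000000
The bounds max(0,m−m')=0 and min(l+m,l−m')=1 give 2 terms
  k=0: (−1)^0·1.0000/(1)·0.8103^2·0.5859^0 = +0.656664
  k=1: (−1)^1·1.0000/(1)·0.8103^0·0.5859^2 = -0.343336
d^1_{0,0}(1.2521) = +0.656664 -0.343336 = +0.313329
|D^1_{0,0}|² = |d^1_{0,0}(β)|² = (+0.313329)² = 0.098175 (the z-rotation phases have unit modulus)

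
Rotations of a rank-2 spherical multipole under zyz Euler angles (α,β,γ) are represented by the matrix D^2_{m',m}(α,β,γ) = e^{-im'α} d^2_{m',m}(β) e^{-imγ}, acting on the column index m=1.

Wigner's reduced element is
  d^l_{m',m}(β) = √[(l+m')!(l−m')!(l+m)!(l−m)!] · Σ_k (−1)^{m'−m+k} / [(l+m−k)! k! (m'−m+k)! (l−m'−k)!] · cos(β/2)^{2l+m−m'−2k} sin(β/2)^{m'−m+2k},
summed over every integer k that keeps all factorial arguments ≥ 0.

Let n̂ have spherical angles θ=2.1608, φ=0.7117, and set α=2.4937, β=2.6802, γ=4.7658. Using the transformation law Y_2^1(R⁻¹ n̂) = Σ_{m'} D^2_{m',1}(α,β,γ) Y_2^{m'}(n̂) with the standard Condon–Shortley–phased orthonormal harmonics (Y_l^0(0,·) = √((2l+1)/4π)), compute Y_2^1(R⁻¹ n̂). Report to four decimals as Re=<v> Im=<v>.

Need the full column D^2_{m',1} for m'=−2..2 at α=2.4937, β=2.6802, γ=4.7658.
cos(β/2)=0.228655, sin(β/2)=0.973507
d^2_{-2,1}: single k=3 term ⇒ +0.421919;  D = +0.411602+0.092734i
d^2_{-1,1}: k∈[2..3] ⇒ +0.148649 -0.898167 = -0.749518;  D = +0.483599+0.572633i
d^2_{0,1}: k∈[1..2] ⇒ +0.028508 -0.516743 = -0.488236;  D = -0.026065-0.487540i
d^2_{1,1}: k∈[0..1] ⇒ +0.002734 -0.148649 = -0.145916;  D = -0.081724+0.120882i
d^2_{2,1}: single k=0 term ⇒ -0.023276;  D = +0.022032-0.007508i
Y_2^{m'}(θ=2.1608,φ=0.7117) and Σ D·Y over m':
  (+0.4116+0.0927i)·(+0.0392-0.2638i)  (+0.4836+0.5726i)·(-0.2705+0.2333i)  (-0.0261-0.4875i)·(-0.0225+0.0000i)  (-0.0817+0.1209i)·(+0.2705+0.2333i)  (+0.0220-0.0075i)·(+0.0392+0.2638i)
Y_2^1(R⁻¹ n̂) = -0.270650-0.116896i

Re=-0.2706 Im=-0.1169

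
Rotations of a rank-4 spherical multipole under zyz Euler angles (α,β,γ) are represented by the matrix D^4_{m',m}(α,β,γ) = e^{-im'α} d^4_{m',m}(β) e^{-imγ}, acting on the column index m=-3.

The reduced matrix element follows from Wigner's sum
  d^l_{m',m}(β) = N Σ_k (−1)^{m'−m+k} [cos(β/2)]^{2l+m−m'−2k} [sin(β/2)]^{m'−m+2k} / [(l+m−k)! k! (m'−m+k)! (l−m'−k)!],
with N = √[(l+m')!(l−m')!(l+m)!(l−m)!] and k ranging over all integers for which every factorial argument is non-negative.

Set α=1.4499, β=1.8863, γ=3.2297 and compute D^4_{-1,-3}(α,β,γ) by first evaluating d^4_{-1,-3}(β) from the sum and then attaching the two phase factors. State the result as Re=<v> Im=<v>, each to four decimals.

First d^4_{-1,-3}(β=1.8863), then the phase factors e^{-i(-1)α} and e^{-i(-3)γ}:
c=cos(1.8863/2)=0.587241, s=sin(1.8863/2)=0.809412; N=√[6·120·1·5040]=1904.940944
The bounds max(0,m−m')=0 and min(l+m,l−m')=1 give 2 terms
  k=0: (−1)^2·1904.9409/(240)·0.5872^6·0.8094^2 = +0.213260
  k=1: (−1)^3·1904.9409/(144)·0.5872^4·0.8094^4 = -0.675249
d^4_{-1,-3}(1.8863) = +0.213260 -0.675249 = -0.461989
Attach z-rotation phases: D = e^{-i(-1)(1.4499)}·(-0.461989)·e^{-i(-3)(3.2297)} = -0.066034+0.457245i

Re=-0.0660 Im=0.4572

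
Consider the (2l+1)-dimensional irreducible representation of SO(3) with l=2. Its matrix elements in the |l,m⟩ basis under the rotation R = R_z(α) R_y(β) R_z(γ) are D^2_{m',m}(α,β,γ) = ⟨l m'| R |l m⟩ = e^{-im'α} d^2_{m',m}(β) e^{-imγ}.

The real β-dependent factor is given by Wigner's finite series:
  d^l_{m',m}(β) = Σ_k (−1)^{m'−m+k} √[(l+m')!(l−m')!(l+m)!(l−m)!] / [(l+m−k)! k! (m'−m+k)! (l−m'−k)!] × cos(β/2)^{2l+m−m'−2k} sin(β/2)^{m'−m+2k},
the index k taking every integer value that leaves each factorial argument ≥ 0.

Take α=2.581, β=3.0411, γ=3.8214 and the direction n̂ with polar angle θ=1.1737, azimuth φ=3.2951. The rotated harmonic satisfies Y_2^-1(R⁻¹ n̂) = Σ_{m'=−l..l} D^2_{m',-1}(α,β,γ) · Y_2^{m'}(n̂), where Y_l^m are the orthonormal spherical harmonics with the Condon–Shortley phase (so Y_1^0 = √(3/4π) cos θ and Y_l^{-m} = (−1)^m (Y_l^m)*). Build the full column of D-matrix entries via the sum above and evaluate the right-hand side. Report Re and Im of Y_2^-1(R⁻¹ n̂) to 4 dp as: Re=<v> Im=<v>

Need the full column D^2_{m',-1} for m'=−2..2 at α=2.581, β=3.0411, γ=3.8214.
cos(β/2)=0.050225, sin(β/2)=0.998738
d^2_{-2,-1}: single k=1 term ⇒ +0.000253;  D = -0.000229+0.000108i
d^2_{-1,-1}: k∈[0..1] ⇒ +0.000006 -0.007549 = -0.007542;  D = -0.007489-0.000897i
d^2_{0,-1}: k∈[0..1] ⇒ -0.000310 +0.122561 = +0.122251;  D = -0.095074-0.076852i
d^2_{1,-1}: k∈[0..1] ⇒ +0.007549 -0.994961 = -0.987413;  D = -0.320334-0.934007i
d^2_{2,-1}: single k=0 term ⇒ -0.100071;  D = -0.022833+0.097431i
Y_2^{m'}(θ=1.1737,φ=3.2951) and Σ D·Y over m':
  (-0.0002+0.0001i)·(+0.3131-0.0993i)  (-0.0075-0.0009i)·(-0.2723+0.0421i)  (-0.0951-0.0769i)·(-0.1739+0.0000i)  (-0.3203-0.9340i)·(+0.2723+0.0421i)  (-0.0228+0.0974i)·(+0.3131+0.0993i)
Y_2^-1(R⁻¹ n̂) = -0.046150-0.226225i

Re=-0.0461 Im=-0.2262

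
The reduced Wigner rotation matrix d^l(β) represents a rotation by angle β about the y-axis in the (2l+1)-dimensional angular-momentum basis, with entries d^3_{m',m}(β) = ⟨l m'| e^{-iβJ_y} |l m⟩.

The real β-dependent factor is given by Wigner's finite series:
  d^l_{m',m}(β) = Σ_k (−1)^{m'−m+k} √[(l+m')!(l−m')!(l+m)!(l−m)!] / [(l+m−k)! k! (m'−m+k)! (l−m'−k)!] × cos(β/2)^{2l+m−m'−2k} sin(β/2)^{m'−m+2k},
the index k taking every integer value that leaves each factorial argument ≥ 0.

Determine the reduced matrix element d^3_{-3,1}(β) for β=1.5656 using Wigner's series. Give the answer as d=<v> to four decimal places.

d^3_{-3,1}(β=1.5656) via Wigner's sum:
With c≡cos(β/2)=0.708942 and s≡sin(β/2)=0.705267, N=[1·720·24·2]^{1/2}=185.903201
The bounds max(0,m−m')=4 and min(l+m,l−m')=4 give 1 term
  k=4: (−1)^0·185.9032/(48)·0.7089^2·0.7053^4 = +0.481594
d^3_{-3,1}(1.5656) = +0.481594

d=0.4816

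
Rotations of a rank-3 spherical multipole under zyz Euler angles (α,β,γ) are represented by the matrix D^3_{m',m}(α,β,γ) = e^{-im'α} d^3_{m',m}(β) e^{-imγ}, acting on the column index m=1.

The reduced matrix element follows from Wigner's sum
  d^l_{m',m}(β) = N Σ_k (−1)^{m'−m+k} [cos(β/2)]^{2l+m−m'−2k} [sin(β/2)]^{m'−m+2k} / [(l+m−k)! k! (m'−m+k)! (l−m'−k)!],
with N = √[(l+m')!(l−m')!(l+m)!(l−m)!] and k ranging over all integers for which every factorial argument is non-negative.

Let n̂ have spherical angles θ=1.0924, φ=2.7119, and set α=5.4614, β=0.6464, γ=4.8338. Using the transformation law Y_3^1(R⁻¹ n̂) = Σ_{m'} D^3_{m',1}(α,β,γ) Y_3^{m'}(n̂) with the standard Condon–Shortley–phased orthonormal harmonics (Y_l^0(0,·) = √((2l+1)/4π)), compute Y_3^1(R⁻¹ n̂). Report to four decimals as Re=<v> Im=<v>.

Re=0.0665 Im=-0.2873

Need the full column D^3_{m',1} for m'=−3..3 at α=5.4614, β=0.6464, γ=4.8338.
cos(β/2)=0.948224, sin(β/2)=0.317602
d^3_{-3,1}: single k=4 term ⇒ +0.035433;  D = +0.018666-0.030117i
d^3_{-2,1}: k∈[3..4] ⇒ +0.172749 -0.009690 = +0.163058;  D = +0.159994-0.031465i
d^3_{-1,1}: k∈[2..4] ⇒ +0.489286 -0.073189 +0.001026 = +0.417123;  D = +0.337636+0.244936i
d^3_{0,1}: k∈[1..3] ⇒ +0.843391 -0.283855 +0.010615 = +0.570151;  D = +0.069053+0.565954i
d^3_{1,1}: k∈[0..2] ⇒ +0.726885 -0.652381 +0.054892 = +0.129395;  D = -0.083396+0.098936i
d^3_{2,1}: k∈[0..1] ⇒ -0.769907 +0.172749 = -0.597159;  D = +0.596453-0.029032i
d^3_{3,1}: single k=0 term ⇒ +0.315833;  D = -0.226046-0.220575i
Y_3^{m'}(θ=1.0924,φ=2.7119) and Σ D·Y over m':
  (+0.0187-0.0301i)·(-0.0811-0.2804i)  (+0.1600-0.0315i)·(+0.2421+0.2808i)  (+0.3376+0.2449i)·(-0.0156-0.0071i)  (+0.0691+0.5660i)·(-0.3333+0.0000i)  (-0.0834+0.0989i)·(+0.0156-0.0071i)  (+0.5965-0.0290i)·(+0.2421-0.2808i)  (-0.2260-0.2206i)·(+0.0811-0.2804i)
Y_3^1(R⁻¹ n̂) = +0.066538-0.287268i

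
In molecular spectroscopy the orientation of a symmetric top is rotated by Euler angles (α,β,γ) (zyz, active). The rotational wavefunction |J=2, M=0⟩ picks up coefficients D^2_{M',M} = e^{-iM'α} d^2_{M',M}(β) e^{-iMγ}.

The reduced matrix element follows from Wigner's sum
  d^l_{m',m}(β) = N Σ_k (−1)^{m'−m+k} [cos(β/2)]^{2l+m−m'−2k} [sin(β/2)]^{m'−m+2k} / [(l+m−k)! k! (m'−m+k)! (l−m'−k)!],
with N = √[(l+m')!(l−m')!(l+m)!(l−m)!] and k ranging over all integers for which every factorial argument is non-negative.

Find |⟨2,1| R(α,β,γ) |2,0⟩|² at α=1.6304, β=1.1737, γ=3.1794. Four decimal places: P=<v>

P=0.1908

First d^2_{1,0}(β=1.1737), then the phase factors e^{-i(1)α} and e^{-i(0)γ}:
Half-angle: c=0.832689, s=0.553741. N=√(6·1·2·2)=4.898979
k: max(0,(0)−(1))=0 … min(2+(0),2−(1))=1
  k=0: (−1)^1·4.8990/(2)·0.8327^3·0.5537^1 = -0.783124
  k=1: (−1)^2·4.8990/(2)·0.8327^1·0.5537^3 = +0.346320
d^2_{1,0}(1.1737) = -0.783124 +0.346320 = -0.436804
|D^2_{1,0}|² = |d^2_{1,0}(β)|² = (-0.436804)² = 0.190798 (the z-rotation phases have unit modulus)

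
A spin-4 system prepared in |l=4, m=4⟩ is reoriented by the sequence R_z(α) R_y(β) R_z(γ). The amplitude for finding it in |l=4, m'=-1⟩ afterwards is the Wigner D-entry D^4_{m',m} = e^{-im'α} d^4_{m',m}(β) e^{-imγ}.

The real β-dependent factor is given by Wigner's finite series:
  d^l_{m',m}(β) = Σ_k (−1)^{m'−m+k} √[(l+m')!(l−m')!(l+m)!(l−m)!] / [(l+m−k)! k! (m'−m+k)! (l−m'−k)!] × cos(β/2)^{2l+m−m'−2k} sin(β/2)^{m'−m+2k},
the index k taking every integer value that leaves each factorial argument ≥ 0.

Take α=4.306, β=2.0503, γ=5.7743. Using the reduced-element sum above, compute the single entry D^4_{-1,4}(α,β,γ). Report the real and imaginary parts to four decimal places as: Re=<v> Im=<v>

Re=0.4765 Im=0.0278

Split into d^4_{-1,4}(β=2.0503) × two z-phases.
Half-angle: c=0.518971, s=0.854792. N=√(6·120·40320·1)=5387.986637
k∈{5} keeps every argument non-negative
  k=5: (−1)^0·5387.9866/(720)·0.5190^3·0.8548^5 = +0.477337
d^4_{-1,4}(2.0503) = +0.477337
Attach z-rotation phases: D = e^{-i(-1)(4.306)}·(+0.477337)·e^{-i(4)(5.7743)} = +0.476524+0.027840i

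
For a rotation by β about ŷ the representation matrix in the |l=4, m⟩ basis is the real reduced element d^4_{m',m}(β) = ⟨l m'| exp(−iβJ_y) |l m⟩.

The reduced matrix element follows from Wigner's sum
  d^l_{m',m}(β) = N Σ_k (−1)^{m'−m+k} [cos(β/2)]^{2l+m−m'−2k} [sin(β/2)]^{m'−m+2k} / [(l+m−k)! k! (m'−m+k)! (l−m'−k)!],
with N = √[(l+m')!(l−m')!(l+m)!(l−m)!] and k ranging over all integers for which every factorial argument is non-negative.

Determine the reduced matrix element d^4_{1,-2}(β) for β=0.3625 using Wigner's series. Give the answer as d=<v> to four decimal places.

d=-0.0725

d^4_{1,-2}(β=0.3625) via Wigner's sum:
c=cos(0.3625/2)=0.983619, s=sin(0.3625/2)=0.180259; N=√[120·6·2·720]=1018.233765
The bounds max(0,m−m')=0 and min(l+m,l−m')=2 give 3 terms
  k=0: (−1)^3·1018.2338/(72)·0.9836^5·0.1803^3 = -0.076268
  k=1: (−1)^4·1018.2338/(48)·0.9836^3·0.1803^5 = +0.003842
  k=2: (−1)^5·1018.2338/(240)·0.9836^1·0.1803^7 = -0.000026
d^4_{1,-2}(0.3625) = -0.076268 +0.003842 -0.000026 = -0.072452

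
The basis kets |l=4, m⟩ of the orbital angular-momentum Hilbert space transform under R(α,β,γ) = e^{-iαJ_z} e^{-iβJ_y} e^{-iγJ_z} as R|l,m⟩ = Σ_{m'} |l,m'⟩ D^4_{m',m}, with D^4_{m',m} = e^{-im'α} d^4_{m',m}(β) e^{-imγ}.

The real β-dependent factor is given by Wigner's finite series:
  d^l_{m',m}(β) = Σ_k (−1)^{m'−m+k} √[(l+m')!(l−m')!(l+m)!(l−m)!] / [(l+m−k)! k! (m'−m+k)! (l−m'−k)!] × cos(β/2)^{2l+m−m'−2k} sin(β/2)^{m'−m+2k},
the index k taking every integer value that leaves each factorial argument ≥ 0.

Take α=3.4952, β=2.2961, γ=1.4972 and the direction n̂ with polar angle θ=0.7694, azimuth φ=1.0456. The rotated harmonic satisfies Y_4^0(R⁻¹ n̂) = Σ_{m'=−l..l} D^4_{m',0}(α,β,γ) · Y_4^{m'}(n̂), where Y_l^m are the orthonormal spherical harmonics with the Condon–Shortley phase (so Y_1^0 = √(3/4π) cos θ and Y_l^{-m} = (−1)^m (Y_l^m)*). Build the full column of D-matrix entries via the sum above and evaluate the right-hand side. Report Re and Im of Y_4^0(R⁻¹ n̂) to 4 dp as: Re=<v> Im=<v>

Re=0.0683 Im=0.0000

Need the full column D^4_{m',0} for m'=−4..4 at α=3.4952, β=2.2961, γ=1.4972.
cos(β/2)=0.410267, sin(β/2)=0.911966
d^4_{-4,0}: single k=4 term ⇒ +0.163956;  D = +0.025533+0.161956i
d^4_{-3,0}: k∈[3..4] ⇒ +0.104311 -0.515412 = -0.411101;  D = +0.200681+0.358792i
d^4_{-2,0}: k∈[2..4] ⇒ +0.037625 -0.495756 +0.918596 = +0.460464;  D = +0.350033+0.299172i
d^4_{-1,0}: k∈[1..4] ⇒ +0.007979 -0.236555 +1.168845 -0.962566 = -0.022297;  D = +0.020917+0.007721i
d^4_{0,0}: k∈[0..4] ⇒ +0.000803 -0.063456 +0.705474 -1.549256 +0.478440 = -0.427995;  D = -0.427995+0.000000i
d^4_{1,0}: k∈[0..3] ⇒ -0.007979 +0.236555 -1.168845 +0.962566 = +0.022297;  D = -0.020917+0.007721i
d^4_{2,0}: k∈[0..2] ⇒ +0.037625 -0.495756 +0.918596 = +0.460464;  D = +0.350033-0.299172i
d^4_{3,0}: k∈[0..1] ⇒ -0.104311 +0.515412 = +0.411101;  D = -0.200681+0.358792i
d^4_{4,0}: single k=0 term ⇒ +0.163956;  D = +0.025533-0.161956i
Y_4^{m'}(θ=0.7694,φ=1.0456) and Σ D·Y over m':
  (+0.0255+0.1620i)·(-0.0524+0.0894i)  (+0.2007+0.3588i)·(-0.3027-0.0015i)  (+0.3500+0.2992i)·(-0.2103-0.3669i)  (+0.0209+0.0077i)·(+0.0725-0.1252i)  (-0.4280+0.0000i)·(-0.3344+0.0000i)  (-0.0209+0.0077i)·(-0.0725-0.1252i)  (+0.3500-0.2992i)·(-0.2103+0.3669i)  (-0.2007+0.3588i)·(+0.3027-0.0015i)  (+0.0255-0.1620i)·(-0.0524-0.0894i)
Y_4^0(R⁻¹ n̂) = +0.068302-0.000000i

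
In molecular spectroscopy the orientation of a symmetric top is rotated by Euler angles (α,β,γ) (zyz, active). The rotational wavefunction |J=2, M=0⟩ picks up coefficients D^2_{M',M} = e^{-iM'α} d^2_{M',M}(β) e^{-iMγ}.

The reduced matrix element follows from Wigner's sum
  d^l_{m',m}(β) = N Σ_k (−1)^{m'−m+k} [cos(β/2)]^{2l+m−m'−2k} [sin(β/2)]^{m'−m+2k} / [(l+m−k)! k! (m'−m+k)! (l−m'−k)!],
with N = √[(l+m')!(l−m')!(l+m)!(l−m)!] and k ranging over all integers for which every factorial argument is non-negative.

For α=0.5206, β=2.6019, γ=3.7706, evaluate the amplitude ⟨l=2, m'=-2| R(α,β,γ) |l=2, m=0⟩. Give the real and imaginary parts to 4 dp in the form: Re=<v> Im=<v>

Split into d^2_{-2,0}(β=2.6019) × two z-phases.
c=cos(2.6019/2)=0.266583, s=sin(2.6019/2)=0.963812; N=√[1·24·2·2]=9.797959
The bounds max(0,m−m')=2 and min(l+m,l−m')=2 give 1 term
  k=2: (−1)^0·9.7980/(4)·0.2666^2·0.9638^2 = +0.161706
d^2_{-2,0}(2.6019) = +0.161706
D = (+0.505185+0.863011i)·(+0.161706)·(+1.000000+0.000000i) = +0.081691+0.139554i

Re=0.0817 Im=0.1396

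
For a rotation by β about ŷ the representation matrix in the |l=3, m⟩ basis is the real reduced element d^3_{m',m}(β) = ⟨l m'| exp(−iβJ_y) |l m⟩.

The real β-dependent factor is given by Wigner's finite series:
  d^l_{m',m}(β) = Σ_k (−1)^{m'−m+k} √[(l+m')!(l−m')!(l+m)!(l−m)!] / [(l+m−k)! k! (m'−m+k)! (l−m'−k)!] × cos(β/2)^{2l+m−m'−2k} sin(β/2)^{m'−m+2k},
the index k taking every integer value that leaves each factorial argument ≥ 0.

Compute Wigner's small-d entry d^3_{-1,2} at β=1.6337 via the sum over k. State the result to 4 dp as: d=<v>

d^3_{-1,2}(β=1.6337) via Wigner's sum:
With c≡cos(β/2)=0.684521 and s≡sin(β/2)=0.728993, N=[2·24·120·1]^{1/2}=75.894664
The bounds max(0,m−m')=3 and min(l+m,l−m')=4 give 2 terms
  k=3: (−1)^0·75.8947/(12)·0.6845^3·0.7290^3 = +0.785888
  k=4: (−1)^1·75.8947/(24)·0.6845^1·0.7290^5 = -0.445661
d^3_{-1,2}(1.6337) = +0.785888 -0.445661 = +0.340227

d=0.3402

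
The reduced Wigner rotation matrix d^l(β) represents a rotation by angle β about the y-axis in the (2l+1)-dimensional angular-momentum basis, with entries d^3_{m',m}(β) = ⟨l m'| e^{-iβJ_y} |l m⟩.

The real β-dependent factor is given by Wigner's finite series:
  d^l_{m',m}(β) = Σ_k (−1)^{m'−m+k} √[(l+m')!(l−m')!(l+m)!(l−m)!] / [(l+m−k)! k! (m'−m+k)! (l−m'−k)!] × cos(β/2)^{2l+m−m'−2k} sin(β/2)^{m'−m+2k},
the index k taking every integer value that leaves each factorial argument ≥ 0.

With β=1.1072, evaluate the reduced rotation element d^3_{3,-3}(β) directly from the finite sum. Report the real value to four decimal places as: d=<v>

d^3_{3,-3}(β=1.1072) via Wigner's sum:
With c≡cos(β/2)=0.850637 and s≡sin(β/2)=0.525753, N=[720·1·1·720]^{1/2}=720.000000
The bounds max(0,m−m')=0 and min(l+m,l−m')=0 give 1 term
  k=0: (−1)^6·720.0000/(720)·0.8506^0·0.5258^6 = +0.021120
d^3_{3,-3}(1.1072) = +0.021120

d=0.0211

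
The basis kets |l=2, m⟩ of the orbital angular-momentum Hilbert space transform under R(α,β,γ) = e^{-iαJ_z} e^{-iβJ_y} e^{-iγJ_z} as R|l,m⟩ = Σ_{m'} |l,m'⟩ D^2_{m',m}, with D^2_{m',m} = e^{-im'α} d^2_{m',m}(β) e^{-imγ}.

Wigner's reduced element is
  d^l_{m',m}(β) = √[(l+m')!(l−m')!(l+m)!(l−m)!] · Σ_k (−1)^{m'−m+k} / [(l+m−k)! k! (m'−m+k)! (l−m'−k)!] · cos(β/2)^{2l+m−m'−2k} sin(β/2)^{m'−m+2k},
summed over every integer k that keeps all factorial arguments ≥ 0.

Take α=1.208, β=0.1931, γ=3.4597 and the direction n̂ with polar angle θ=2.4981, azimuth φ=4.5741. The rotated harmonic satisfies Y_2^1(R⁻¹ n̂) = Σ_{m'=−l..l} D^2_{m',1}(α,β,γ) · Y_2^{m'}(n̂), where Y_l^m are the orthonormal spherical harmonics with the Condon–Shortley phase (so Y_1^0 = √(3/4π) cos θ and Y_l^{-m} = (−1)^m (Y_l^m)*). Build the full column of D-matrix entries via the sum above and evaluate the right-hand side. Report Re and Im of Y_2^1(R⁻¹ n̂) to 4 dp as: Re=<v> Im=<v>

Re=0.3059 Im=-0.0032

Need the full column D^2_{m',1} for m'=−2..2 at α=1.208, β=0.1931, γ=3.4597.
cos(β/2)=0.995343, sin(β/2)=0.096400
d^2_{-2,1}: single k=3 term ⇒ +0.001783;  D = +0.000897-0.001541i
d^2_{-1,1}: k∈[2..3] ⇒ +0.027620 -0.000086 = +0.027533;  D = -0.017332-0.021394i
d^2_{0,1}: k∈[1..2] ⇒ +0.232847 -0.002184 = +0.230663;  D = -0.219090+0.072144i
d^2_{1,1}: k∈[0..1] ⇒ +0.981500 -0.027620 = +0.953881;  D = -0.042614+0.952928i
d^2_{2,1}: single k=0 term ⇒ -0.190119;  D = -0.174552-0.075344i
Y_2^{m'}(θ=2.4981,φ=4.5741) and Σ D·Y over m':
  (+0.0009-0.0015i)·(-0.1338-0.0380i)  (-0.0173-0.0214i)·(+0.0511-0.3673i)  (-0.2191+0.0721i)·(+0.2902+0.0000i)  (-0.0426+0.9529i)·(-0.0511-0.3673i)  (-0.1746-0.0753i)·(-0.1338+0.0380i)
Y_2^1(R⁻¹ n̂) = +0.305887-0.003231i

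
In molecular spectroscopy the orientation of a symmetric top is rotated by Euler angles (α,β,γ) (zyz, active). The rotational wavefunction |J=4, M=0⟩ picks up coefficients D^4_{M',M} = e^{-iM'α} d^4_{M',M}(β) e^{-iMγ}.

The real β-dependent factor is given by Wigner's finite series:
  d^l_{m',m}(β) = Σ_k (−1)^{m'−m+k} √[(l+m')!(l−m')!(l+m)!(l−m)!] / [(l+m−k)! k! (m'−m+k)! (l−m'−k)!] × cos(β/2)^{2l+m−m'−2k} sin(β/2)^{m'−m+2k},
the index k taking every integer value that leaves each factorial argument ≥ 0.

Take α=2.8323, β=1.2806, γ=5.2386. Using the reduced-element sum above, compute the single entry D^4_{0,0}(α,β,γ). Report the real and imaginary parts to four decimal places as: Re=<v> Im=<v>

Split into d^4_{0,0}(β=1.2806) × two z-phases.
c=cos(1.2806/2)=0.801917, s=sin(1.2806/2)=0.597436; N=√[24·24·24·24]=576.000000
k∈{0,1,2,3,4} keeps every argument non-negative
  k=0: (−1)^0·576.0000/(576)·0.8019^8·0.5974^0 = +0.171015
  k=1: (−1)^1·576.0000/(36)·0.8019^6·0.5974^2 = -1.518721
  k=2: (−1)^2·576.0000/(16)·0.8019^4·0.5974^4 = +1.896640
  k=3: (−1)^3·576.0000/(36)·0.8019^2·0.5974^6 = -0.467872
  k=4: (−1)^4·576.0000/(576)·0.8019^0·0.5974^8 = +0.016230
d^4_{0,0}(1.2806) = +0.171015 -1.518721 +1.896640 -0.467872 +0.016230 = +0.097293
Phases: e^{-i·(0)·2.8323}=+1.000000+0.000000i, e^{-i·(0)·5.2386}=+1.000000+0.000000i ⇒ D=+0.097293+0.000000i

Re=0.0973 Im=0.0000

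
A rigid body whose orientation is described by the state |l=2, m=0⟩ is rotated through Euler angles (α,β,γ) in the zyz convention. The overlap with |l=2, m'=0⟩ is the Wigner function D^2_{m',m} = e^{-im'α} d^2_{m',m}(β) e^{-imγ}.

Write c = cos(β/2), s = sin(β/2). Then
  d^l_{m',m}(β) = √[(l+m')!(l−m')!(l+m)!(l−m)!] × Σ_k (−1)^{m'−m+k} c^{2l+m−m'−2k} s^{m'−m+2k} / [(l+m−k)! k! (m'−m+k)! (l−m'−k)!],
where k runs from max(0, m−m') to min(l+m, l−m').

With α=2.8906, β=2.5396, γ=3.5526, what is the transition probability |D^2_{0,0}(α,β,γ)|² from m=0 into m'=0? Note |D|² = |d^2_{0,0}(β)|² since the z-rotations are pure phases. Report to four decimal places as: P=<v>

D^2_{0,0}(2.8906,2.5396,3.5526) = e^{-i·0·2.8906}·d^2_{0,0}(2.5396)·e^{-i·0·3.5526}. Compute d first:
Half-angle: c=0.296472, s=0.955042. N=√(2·2·2·2)=4.000000
k∈{0,1,2} keeps every argument non-negative
  k=0: (−1)^0·4.0000/(4)·0.2965^4·0.9550^0 = +0.007726
  k=1: (−1)^1·4.0000/(1)·0.2965^2·0.9550^2 = -0.320680
  k=2: (−1)^2·4.0000/(4)·0.2965^0·0.9550^4 = +0.831934
d^2_{0,0}(2.5396) = +0.007726 -0.320680 +0.831934 = +0.518980
|D^2_{0,0}|² = |d^2_{0,0}(β)|² = (+0.518980)² = 0.269341 (the z-rotation phases have unit modulus)

P=0.2693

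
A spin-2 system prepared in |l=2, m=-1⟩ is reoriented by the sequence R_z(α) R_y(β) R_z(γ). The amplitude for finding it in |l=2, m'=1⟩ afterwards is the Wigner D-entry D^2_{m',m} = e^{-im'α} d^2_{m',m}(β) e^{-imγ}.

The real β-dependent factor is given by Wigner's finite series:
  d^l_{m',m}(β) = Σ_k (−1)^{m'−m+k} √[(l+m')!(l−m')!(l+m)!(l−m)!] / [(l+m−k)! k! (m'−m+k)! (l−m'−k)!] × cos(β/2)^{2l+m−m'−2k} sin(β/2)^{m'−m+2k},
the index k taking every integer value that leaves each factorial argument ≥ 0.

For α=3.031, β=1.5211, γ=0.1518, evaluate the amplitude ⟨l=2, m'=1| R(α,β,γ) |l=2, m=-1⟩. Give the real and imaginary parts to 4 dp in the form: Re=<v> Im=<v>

Re=-0.5045 Im=-0.1355

D^2_{1,-1}(3.031,1.5211,0.1518) = e^{-i·1·3.031}·d^2_{1,-1}(1.5211)·e^{-i·-1·0.1518}. Compute d first:
c=cos(1.5211/2)=0.724457, s=sin(1.5211/2)=0.689320; N=√[6·1·1·6]=6.000000
Admissible k: 0..1 (factorial args all ≥0)
  k=0: (−1)^2·6.0000/(2)·0.7245^2·0.6893^2 = +0.748149
  k=1: (−1)^3·6.0000/(6)·0.7245^0·0.6893^4 = -0.225779
d^2_{1,-1}(1.5211) = +0.748149 -0.225779 = +0.522370
D = (-0.993891-0.110367i)·(+0.522370)·(+0.988500+0.151218i) = -0.504491-0.135499i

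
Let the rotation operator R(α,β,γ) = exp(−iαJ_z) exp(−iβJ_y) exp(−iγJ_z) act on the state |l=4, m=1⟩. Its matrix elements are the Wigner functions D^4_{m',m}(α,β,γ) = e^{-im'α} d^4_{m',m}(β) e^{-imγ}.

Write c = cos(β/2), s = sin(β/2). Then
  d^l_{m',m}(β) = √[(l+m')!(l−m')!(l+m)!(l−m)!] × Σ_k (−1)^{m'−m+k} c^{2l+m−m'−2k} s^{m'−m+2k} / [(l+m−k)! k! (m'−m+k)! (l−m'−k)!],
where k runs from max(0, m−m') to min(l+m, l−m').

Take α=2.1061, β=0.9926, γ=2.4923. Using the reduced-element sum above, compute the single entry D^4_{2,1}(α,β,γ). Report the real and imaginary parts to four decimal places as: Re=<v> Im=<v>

Re=0.1346 Im=-0.0603

Split into d^4_{2,1}(β=0.9926) × two z-phases.
Half-angle: c=0.879350, s=0.476175. N=√(720·2·120·6)=1018.233765
k: max(0,(1)−(2))=0 … min(4+(1),4−(2))=2
  k=0: (−1)^1·1018.2338/(240)·0.8794^7·0.4762^1 = -0.821366
  k=1: (−1)^2·1018.2338/(48)·0.8794^5·0.4762^3 = +1.204250
  k=2: (−1)^3·1018.2338/(72)·0.8794^3·0.4762^5 = -0.235415
d^4_{2,1}(0.9926) = -0.821366 +1.204250 -0.235415 = +0.147468
Attach z-rotation phases: D = e^{-i(2)(2.1061)}·(+0.147468)·e^{-i(1)(2.4923)} = +0.134572-0.060309i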